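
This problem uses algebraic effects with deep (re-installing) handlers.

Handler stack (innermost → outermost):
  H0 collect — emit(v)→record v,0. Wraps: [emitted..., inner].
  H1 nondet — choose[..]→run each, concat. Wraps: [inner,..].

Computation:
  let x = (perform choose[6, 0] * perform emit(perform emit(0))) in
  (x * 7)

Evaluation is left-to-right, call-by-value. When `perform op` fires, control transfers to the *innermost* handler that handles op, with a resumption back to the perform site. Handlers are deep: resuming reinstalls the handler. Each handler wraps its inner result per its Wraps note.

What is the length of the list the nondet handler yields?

Answer: 2

Step-by-step:
choose[6, 0] @ H1
  branch[0] choose=6:
    emit(0) @ H0 ⇒ out+=0
    emit(0) @ H0 ⇒ out+=0
    H0 returns [0, 0, 0]
    H1 returns [[0, 0, 0]]
  branch[1] choose=0:
    emit(0) @ H0 ⇒ out+=0
    emit(0) @ H0 ⇒ out+=0
    H0 returns [0, 0, 0]
    H1 returns [[0, 0, 0]]
= [[0, 0, 0], [0, 0, 0]]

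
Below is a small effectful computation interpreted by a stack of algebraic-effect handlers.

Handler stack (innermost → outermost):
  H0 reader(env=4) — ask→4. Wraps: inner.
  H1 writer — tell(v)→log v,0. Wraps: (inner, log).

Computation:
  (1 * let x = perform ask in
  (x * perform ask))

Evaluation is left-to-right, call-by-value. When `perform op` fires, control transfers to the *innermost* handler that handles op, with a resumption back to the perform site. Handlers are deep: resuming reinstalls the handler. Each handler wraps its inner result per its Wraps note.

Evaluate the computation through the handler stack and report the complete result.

Answer: (16, ())

Step-by-step:
ask @ H0 ⇒ 4
ask @ H0 ⇒ 4
H0 returns 16
H1 returns (16, ())
= (16, ())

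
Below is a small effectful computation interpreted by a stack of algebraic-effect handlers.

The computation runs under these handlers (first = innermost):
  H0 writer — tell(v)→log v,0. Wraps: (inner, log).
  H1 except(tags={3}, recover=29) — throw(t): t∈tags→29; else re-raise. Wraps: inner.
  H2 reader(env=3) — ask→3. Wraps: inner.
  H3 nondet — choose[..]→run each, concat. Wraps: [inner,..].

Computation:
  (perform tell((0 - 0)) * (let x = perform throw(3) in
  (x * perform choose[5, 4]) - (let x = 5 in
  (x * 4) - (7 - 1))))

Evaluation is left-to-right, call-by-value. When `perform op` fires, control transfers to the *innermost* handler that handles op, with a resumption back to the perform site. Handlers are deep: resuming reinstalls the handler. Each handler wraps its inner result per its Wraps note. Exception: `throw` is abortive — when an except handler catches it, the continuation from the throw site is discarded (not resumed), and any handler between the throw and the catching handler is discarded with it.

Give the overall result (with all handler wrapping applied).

Working:
tell(0) @ H0 ⇒ log+=0
throw(3) @ H1 caught ⇒ 29
H2 returns 29
H3 returns [29]
= [29]

Answer: [29]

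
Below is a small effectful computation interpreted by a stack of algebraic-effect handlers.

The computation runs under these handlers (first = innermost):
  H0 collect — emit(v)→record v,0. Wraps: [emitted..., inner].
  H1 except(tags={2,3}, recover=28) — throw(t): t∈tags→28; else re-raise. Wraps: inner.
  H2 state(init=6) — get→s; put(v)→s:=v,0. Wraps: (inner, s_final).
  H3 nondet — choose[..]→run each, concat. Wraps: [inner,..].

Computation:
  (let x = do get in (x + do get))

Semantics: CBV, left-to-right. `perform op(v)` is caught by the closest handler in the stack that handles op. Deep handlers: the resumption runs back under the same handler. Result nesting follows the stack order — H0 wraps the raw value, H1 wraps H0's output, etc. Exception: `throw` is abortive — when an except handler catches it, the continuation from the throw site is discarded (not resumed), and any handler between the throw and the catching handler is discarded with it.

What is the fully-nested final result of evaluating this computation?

Answer: [([12], 6)]

Working:
get @ H2 ⇒ 6
get @ H2 ⇒ 6
H0 returns [12]
H1 returns [12]
H2 returns ([12], 6)
H3 returns [([12], 6)]
= [([12], 6)]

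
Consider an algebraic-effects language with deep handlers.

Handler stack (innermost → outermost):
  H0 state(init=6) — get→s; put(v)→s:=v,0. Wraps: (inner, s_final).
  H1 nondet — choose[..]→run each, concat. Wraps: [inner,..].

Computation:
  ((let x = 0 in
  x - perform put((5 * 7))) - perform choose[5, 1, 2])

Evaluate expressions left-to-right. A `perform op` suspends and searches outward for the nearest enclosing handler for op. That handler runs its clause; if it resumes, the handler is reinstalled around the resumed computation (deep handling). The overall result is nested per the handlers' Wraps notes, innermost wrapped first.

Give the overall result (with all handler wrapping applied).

Answer: [(-5, 35), (-1, 35), (-2, 35)]

Step-by-step:
put(35) @ H0 ⇒ s:=35
choose[5, 1, 2] @ H1
  branch[0] choose=5:
    H0 returns (-5, 35)
    H1 returns [(-5, 35)]
  branch[1] choose=1:
    H0 returns (-1, 35)
    H1 returns [(-1, 35)]
  branch[2] choose=2:
    H0 returns (-2, 35)
    H1 returns [(-2, 35)]
= [(-5, 35), (-1, 35), (-2, 35)]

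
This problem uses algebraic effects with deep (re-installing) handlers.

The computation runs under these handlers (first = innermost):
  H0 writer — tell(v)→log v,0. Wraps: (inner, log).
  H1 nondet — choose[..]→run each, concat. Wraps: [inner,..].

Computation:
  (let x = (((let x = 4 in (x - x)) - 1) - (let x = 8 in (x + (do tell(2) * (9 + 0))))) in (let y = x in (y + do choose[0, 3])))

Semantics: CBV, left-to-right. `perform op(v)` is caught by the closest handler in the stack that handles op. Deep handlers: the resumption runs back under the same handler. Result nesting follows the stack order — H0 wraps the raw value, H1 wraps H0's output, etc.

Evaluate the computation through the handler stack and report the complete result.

Answer: [(-9, (2)), (-6, (2))]

Evaluation trace:
tell(2) @ H0 ⇒ log+=2
choose[0, 3] @ H1
  branch[0] choose=0:
    H0 returns (-9, (2))
    H1 returns [(-9, (2))]
  branch[1] choose=3:
    H0 returns (-6, (2))
    H1 returns [(-6, (2))]
= [(-9, (2)), (-6, (2))]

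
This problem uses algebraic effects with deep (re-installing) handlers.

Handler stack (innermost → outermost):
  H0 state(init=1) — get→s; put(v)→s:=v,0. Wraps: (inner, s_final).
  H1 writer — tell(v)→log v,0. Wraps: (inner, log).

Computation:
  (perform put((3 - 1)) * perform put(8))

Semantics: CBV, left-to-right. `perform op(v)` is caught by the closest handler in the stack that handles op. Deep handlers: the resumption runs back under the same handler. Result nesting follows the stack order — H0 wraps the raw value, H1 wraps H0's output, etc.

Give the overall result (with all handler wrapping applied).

Answer: ((0, 8), ())

Working:
put(2) @ H0 ⇒ s:=2
put(8) @ H0 ⇒ s:=8
H0 returns (0, 8)
H1 returns ((0, 8), ())
= ((0, 8), ())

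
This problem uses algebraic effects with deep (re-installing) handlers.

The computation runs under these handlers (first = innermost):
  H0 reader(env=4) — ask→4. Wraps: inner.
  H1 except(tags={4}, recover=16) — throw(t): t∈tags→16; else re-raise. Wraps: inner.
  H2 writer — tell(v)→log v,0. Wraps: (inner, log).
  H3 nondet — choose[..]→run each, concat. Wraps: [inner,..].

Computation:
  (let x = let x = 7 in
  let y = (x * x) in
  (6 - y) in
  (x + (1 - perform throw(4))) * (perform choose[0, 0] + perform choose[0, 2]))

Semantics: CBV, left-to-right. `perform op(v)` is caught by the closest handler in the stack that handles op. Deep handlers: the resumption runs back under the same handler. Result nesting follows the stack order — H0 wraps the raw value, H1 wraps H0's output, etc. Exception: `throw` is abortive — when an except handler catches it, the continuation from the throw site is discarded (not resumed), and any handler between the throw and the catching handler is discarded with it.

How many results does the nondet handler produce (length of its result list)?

Evaluation trace:
throw(4) @ H1 caught ⇒ 16
H2 returns (16, ())
H3 returns [(16, ())]
= [(16, ())]

Answer: 1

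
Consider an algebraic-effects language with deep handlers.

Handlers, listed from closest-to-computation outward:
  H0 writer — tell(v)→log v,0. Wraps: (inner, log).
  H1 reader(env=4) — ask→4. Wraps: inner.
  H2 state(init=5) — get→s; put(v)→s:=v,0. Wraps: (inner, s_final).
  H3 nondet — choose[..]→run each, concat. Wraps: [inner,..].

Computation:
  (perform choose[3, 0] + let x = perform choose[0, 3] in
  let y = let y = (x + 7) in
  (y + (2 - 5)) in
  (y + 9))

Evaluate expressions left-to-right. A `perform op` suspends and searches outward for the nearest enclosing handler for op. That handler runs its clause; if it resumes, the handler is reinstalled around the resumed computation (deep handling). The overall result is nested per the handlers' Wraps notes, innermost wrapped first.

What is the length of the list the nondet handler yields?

Answer: 4

Working:
choose[3, 0] @ H3
  branch[0] choose=3:
    choose[0, 3] @ H3
      branch[0] choose=0:
        H0 returns (16, ())
        H1 returns (16, ())
        H2 returns ((16, ()), 5)
        H3 returns [((16, ()), 5)]
      branch[1] choose=3:
        H0 returns (19, ())
        H1 returns (19, ())
        H2 returns ((19, ()), 5)
        H3 returns [((19, ()), 5)]
  branch[1] choose=0:
    choose[0, 3] @ H3
      branch[0] choose=0:
        H0 returns (13, ())
        H1 returns (13, ())
        H2 returns ((13, ()), 5)
        H3 returns [((13, ()), 5)]
      branch[1] choose=3:
        H0 returns (16, ())
        H1 returns (16, ())
        H2 returns ((16, ()), 5)
        H3 returns [((16, ()), 5)]
= [((16, ()), 5), ((19, ()), 5), ((13, ()), 5), ((16, ()), 5)]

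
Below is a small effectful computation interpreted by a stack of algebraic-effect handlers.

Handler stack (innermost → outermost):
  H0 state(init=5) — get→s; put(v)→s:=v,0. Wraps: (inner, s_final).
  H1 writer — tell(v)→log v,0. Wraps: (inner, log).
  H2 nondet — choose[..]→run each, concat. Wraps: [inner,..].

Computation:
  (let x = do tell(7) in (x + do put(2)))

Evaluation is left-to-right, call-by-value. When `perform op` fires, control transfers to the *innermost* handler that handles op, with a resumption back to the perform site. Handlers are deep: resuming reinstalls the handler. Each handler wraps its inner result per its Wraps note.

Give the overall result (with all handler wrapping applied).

Working:
tell(7) @ H1 ⇒ log+=7
put(2) @ H0 ⇒ s:=2
H0 returns (0, 2)
H1 returns ((0, 2), (7))
H2 returns [((0, 2), (7))]
= [((0, 2), (7))]

Answer: [((0, 2), (7))]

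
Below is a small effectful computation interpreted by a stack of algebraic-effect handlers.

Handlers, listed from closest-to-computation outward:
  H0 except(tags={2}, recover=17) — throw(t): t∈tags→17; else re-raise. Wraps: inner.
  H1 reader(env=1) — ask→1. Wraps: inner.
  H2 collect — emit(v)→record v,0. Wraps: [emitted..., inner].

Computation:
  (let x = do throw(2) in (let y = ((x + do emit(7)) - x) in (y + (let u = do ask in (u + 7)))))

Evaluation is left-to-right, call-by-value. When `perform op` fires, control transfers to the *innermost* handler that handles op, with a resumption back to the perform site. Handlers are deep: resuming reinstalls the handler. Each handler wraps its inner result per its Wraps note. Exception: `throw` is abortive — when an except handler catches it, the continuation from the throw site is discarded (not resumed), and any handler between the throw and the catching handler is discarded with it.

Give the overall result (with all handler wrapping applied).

Working:
throw(2) @ H0 caught ⇒ 17
H1 returns 17
H2 returns [17]
= [17]

Answer: [17]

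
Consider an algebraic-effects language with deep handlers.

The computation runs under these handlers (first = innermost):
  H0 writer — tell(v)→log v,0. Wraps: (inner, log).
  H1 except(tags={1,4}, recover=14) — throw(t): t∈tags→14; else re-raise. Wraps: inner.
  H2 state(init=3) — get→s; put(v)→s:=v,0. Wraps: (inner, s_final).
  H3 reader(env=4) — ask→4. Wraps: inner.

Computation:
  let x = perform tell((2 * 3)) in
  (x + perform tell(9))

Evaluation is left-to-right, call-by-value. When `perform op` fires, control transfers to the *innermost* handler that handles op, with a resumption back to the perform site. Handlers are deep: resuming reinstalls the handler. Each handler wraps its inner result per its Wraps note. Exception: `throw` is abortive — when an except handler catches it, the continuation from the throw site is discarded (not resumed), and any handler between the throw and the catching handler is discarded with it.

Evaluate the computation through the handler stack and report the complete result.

Evaluation trace:
tell(6) @ H0 ⇒ log+=6
tell(9) @ H0 ⇒ log+=9
H0 returns (0, (6, 9))
H1 returns (0, (6, 9))
H2 returns ((0, (6, 9)), 3)
H3 returns ((0, (6, 9)), 3)
= ((0, (6, 9)), 3)

Answer: ((0, (6, 9)), 3)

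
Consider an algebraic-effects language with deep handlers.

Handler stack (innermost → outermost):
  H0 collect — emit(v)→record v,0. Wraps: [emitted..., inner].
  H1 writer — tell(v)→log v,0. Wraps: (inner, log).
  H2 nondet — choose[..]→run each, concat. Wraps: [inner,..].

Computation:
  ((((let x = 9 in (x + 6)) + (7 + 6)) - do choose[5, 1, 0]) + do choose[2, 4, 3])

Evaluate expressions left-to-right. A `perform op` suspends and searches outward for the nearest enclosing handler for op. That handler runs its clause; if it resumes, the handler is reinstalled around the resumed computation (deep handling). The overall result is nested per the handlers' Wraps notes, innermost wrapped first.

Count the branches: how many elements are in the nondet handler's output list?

Answer: 9

Step-by-step:
choose[5, 1, 0] @ H2
  branch[0] choose=5:
    choose[2, 4, 3] @ H2
      branch[0] choose=2:
        H0 returns [25]
        H1 returns ([25], ())
        H2 returns [([25], ())]
      branch[1] choose=4:
        H0 returns [27]
        H1 returns ([27], ())
        H2 returns [([27], ())]
      branch[2] choose=3:
        H0 returns [26]
        H1 returns ([26], ())
        H2 returns [([26], ())]
  branch[1] choose=1:
    choose[2, 4, 3] @ H2
      branch[0] choose=2:
        H0 returns [29]
        H1 returns ([29], ())
        H2 returns [([29], ())]
      branch[1] choose=4:
        H0 returns [31]
        H1 returns ([31], ())
        H2 returns [([31], ())]
      branch[2] choose=3:
        H0 returns [30]
        H1 returns ([30], ())
        H2 returns [([30], ())]
  branch[2] choose=0:
    choose[2, 4, 3] @ H2
      branch[0] choose=2:
        H0 returns [30]
        H1 returns ([30], ())
        H2 returns [([30], ())]
      branch[1] choose=4:
        H0 returns [32]
        H1 returns ([32], ())
        H2 returns [([32], ())]
      branch[2] choose=3:
        H0 returns [31]
        H1 returns ([31], ())
        H2 returns [([31], ())]
= [([25], ()), ([27], ()), ([26], ()), ([29], ()), ([31], ()), ([30], ()), ([30], ()), ([32], ()), ([31], ())]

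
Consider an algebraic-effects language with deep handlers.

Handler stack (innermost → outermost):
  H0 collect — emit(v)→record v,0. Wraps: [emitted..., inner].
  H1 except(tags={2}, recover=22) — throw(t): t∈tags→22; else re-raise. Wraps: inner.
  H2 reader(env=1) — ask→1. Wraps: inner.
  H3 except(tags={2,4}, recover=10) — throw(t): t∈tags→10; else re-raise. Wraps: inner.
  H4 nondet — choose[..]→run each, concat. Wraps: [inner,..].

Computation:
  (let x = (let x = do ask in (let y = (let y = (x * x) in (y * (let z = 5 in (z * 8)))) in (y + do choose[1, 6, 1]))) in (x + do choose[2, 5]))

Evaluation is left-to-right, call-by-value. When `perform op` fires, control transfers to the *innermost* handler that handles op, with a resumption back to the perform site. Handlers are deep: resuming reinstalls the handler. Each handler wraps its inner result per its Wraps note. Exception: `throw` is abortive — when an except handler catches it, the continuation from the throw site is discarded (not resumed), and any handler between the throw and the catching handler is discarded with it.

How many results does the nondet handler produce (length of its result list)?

Evaluation trace:
ask @ H2 ⇒ 1
choose[1, 6, 1] @ H4
  branch[0] choose=1:
    choose[2, 5] @ H4
      branch[0] choose=2:
        H0 returns [43]
        H1 returns [43]
        H2 returns [43]
        H3 returns [43]
        H4 returns [[43]]
      branch[1] choose=5:
        H0 returns [46]
        H1 returns [46]
        H2 returns [46]
        H3 returns [46]
        H4 returns [[46]]
  branch[1] choose=6:
    choose[2, 5] @ H4
      branch[0] choose=2:
        H0 returns [48]
        H1 returns [48]
        H2 returns [48]
        H3 returns [48]
        H4 returns [[48]]
      branch[1] choose=5:
        H0 returns [51]
        H1 returns [51]
        H2 returns [51]
        H3 returns [51]
        H4 returns [[51]]
  branch[2] choose=1:
    choose[2, 5] @ H4
      branch[0] choose=2:
        H0 returns [43]
        H1 returns [43]
        H2 returns [43]
        H3 returns [43]
        H4 returns [[43]]
      branch[1] choose=5:
        H0 returns [46]
        H1 returns [46]
        H2 returns [46]
        H3 returns [46]
        H4 returns [[46]]
= [[43], [46], [48], [51], [43], [46]]

Answer: 6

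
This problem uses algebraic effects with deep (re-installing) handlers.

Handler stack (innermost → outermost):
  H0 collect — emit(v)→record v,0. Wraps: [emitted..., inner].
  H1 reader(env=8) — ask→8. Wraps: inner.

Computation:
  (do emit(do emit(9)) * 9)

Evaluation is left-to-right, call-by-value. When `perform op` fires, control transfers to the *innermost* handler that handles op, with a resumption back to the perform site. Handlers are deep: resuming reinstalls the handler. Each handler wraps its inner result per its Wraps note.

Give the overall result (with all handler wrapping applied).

Working:
emit(9) @ H0 ⇒ out+=9
emit(0) @ H0 ⇒ out+=0
H0 returns [9, 0, 0]
H1 returns [9, 0, 0]
= [9, 0, 0]

Answer: [9, 0, 0]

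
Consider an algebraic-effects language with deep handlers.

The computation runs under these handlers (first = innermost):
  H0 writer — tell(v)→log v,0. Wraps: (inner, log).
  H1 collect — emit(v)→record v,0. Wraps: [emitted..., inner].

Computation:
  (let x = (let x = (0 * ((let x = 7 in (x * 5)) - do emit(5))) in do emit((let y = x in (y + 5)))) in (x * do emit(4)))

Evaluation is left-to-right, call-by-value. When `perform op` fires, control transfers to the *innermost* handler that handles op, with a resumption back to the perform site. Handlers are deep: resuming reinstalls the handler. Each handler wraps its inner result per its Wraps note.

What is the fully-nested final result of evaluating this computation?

Evaluation trace:
emit(5) @ H1 ⇒ out+=5
emit(5) @ H1 ⇒ out+=5
emit(4) @ H1 ⇒ out+=4
H0 returns (0, ())
H1 returns [5, 5, 4, (0, ())]
= [5, 5, 4, (0, ())]

Answer: [5, 5, 4, (0, ())]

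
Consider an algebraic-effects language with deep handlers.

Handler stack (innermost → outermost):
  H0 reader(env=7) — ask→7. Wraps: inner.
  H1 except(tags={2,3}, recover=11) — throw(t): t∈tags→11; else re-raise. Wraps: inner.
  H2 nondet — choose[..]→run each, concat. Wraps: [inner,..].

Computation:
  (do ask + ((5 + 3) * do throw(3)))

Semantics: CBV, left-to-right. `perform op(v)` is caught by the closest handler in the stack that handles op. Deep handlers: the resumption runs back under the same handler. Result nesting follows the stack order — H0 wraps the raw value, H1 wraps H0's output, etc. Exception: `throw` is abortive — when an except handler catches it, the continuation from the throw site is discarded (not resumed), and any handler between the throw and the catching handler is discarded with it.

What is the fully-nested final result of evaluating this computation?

Working:
ask @ H0 ⇒ 7
throw(3) @ H1 caught ⇒ 11
H2 returns [11]
= [11]

Answer: [11]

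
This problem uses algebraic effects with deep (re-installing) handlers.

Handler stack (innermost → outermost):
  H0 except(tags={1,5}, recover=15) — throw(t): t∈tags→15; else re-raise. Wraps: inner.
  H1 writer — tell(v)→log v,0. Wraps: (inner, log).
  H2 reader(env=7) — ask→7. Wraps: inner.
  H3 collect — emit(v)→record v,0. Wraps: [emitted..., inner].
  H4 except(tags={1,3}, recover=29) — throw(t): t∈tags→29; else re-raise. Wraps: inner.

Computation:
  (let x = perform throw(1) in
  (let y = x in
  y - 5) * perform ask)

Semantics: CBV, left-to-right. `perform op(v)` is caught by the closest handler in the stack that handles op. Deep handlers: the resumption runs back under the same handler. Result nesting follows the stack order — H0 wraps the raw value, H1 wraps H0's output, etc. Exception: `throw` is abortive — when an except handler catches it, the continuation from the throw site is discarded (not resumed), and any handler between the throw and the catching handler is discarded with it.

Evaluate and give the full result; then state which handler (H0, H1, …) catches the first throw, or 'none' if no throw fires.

Step-by-step:
throw(1) @ H0 caught ⇒ 15
H1 returns (15, ())
H2 returns (15, ())
H3 returns [(15, ())]
H4 returns [(15, ())]
= [(15, ())]

Answer: [(15, ())] ; first throw caught by: H0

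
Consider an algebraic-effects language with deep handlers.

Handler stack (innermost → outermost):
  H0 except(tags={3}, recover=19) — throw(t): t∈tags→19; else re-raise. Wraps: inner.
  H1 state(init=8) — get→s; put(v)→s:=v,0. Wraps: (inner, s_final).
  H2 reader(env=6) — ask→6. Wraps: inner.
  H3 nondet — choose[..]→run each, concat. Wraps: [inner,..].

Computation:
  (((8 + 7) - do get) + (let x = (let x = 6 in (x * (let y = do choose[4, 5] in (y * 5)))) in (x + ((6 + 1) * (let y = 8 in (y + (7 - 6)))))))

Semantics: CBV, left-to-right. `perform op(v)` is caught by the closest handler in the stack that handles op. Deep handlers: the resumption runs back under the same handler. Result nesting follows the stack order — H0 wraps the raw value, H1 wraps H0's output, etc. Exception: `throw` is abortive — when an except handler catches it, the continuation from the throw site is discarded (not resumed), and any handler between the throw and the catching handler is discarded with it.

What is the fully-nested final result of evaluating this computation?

Answer: [(190, 8), (220, 8)]

Evaluation trace:
get @ H1 ⇒ 8
choose[4, 5] @ H3
  branch[0] choose=4:
    H0 returns 190
    H1 returns (190, 8)
    H2 returns (190, 8)
    H3 returns [(190, 8)]
  branch[1] choose=5:
    H0 returns 220
    H1 returns (220, 8)
    H2 returns (220, 8)
    H3 returns [(220, 8)]
= [(190, 8), (220, 8)]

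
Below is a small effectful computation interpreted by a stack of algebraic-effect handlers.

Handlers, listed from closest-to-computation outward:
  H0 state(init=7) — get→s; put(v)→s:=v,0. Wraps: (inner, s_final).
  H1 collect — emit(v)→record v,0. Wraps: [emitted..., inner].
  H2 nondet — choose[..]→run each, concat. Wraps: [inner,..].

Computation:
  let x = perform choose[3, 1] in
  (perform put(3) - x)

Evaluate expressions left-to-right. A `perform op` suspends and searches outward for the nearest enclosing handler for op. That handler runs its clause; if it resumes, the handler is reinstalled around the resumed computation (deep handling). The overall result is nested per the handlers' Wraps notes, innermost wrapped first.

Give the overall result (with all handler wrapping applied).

Answer: [[(-3, 3)], [(-1, 3)]]

Evaluation trace:
choose[3, 1] @ H2
  branch[0] choose=3:
    put(3) @ H0 ⇒ s:=3
    H0 returns (-3, 3)
    H1 returns [(-3, 3)]
    H2 returns [[(-3, 3)]]
  branch[1] choose=1:
    put(3) @ H0 ⇒ s:=3
    H0 returns (-1, 3)
    H1 returns [(-1, 3)]
    H2 returns [[(-1, 3)]]
= [[(-3, 3)], [(-1, 3)]]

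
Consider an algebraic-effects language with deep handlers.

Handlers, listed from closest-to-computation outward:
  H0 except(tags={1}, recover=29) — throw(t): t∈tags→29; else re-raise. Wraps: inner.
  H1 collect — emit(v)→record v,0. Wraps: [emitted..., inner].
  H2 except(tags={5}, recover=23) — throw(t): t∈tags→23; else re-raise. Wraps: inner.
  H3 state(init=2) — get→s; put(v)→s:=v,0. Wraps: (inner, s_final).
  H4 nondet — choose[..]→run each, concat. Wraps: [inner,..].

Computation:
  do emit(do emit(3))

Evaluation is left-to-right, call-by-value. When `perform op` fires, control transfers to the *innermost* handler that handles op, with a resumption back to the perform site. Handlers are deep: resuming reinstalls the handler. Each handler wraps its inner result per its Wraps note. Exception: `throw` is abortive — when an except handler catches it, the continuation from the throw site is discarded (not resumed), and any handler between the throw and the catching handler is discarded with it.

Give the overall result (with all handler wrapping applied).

Step-by-step:
emit(3) @ H1 ⇒ out+=3
emit(0) @ H1 ⇒ out+=0
H0 returns 0
H1 returns [3, 0, 0]
H2 returns [3, 0, 0]
H3 returns ([3, 0, 0], 2)
H4 returns [([3, 0, 0], 2)]
= [([3, 0, 0], 2)]

Answer: [([3, 0, 0], 2)]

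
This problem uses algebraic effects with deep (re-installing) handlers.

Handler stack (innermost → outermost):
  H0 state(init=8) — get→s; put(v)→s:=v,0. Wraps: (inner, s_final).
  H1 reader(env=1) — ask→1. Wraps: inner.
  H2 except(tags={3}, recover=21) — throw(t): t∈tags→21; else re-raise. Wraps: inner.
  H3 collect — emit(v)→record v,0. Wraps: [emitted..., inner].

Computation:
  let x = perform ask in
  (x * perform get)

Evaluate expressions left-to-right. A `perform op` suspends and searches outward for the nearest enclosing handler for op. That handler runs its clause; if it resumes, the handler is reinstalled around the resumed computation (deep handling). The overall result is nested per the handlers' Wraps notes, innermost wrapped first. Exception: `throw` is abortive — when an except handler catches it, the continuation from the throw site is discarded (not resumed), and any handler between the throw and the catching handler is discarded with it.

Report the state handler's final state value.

Answer: 8

Step-by-step:
ask @ H1 ⇒ 1
get @ H0 ⇒ 8
H0 returns (8, 8)
H1 returns (8, 8)
H2 returns (8, 8)
H3 returns [(8, 8)]
= [(8, 8)]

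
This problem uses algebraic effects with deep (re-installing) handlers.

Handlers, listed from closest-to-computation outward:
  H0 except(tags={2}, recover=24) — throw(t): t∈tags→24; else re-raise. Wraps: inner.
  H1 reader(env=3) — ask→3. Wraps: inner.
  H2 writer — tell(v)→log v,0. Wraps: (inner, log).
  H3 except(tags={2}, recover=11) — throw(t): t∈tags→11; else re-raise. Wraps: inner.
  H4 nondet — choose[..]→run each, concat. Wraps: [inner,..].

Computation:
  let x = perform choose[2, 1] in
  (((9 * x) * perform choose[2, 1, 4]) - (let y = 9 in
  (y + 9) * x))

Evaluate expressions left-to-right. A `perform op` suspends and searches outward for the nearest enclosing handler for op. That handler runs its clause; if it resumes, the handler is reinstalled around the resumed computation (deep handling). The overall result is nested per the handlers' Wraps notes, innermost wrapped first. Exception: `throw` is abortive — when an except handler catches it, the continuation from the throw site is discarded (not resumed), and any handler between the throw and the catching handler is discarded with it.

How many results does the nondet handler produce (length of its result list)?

Step-by-step:
choose[2, 1] @ H4
  branch[0] choose=2:
    choose[2, 1, 4] @ H4
      branch[0] choose=2:
        H0 returns 0
        H1 returns 0
        H2 returns (0, ())
        H3 returns (0, ())
        H4 returns [(0, ())]
      branch[1] choose=1:
        H0 returns -18
        H1 returns -18
        H2 returns (-18, ())
        H3 returns (-18, ())
        H4 returns [(-18, ())]
      branch[2] choose=4:
        H0 returns 36
        H1 returns 36
        H2 returns (36, ())
        H3 returns (36, ())
        H4 returns [(36, ())]
  branch[1] choose=1:
    choose[2, 1, 4] @ H4
      branch[0] choose=2:
        H0 returns 0
        H1 returns 0
        H2 returns (0, ())
        H3 returns (0, ())
        H4 returns [(0, ())]
      branch[1] choose=1:
        H0 returns -9
        H1 returns -9
        H2 returns (-9, ())
        H3 returns (-9, ())
        H4 returns [(-9, ())]
      branch[2] choose=4:
        H0 returns 18
        H1 returns 18
        H2 returns (18, ())
        H3 returns (18, ())
        H4 returns [(18, ())]
= [(0, ()), (-18, ()), (36, ()), (0, ()), (-9, ()), (18, ())]

Answer: 6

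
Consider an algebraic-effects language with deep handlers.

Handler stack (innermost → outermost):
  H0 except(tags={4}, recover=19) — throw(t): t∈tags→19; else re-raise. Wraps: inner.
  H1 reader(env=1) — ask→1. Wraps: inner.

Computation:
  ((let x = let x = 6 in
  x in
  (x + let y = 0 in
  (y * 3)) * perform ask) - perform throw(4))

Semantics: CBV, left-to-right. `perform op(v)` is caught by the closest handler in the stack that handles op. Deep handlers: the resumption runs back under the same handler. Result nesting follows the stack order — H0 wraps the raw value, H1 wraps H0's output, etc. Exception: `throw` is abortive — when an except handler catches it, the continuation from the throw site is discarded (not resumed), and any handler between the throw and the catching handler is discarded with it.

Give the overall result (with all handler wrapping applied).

Answer: 19

Evaluation trace:
ask @ H1 ⇒ 1
throw(4) @ H0 caught ⇒ 19
H1 returns 19
= 19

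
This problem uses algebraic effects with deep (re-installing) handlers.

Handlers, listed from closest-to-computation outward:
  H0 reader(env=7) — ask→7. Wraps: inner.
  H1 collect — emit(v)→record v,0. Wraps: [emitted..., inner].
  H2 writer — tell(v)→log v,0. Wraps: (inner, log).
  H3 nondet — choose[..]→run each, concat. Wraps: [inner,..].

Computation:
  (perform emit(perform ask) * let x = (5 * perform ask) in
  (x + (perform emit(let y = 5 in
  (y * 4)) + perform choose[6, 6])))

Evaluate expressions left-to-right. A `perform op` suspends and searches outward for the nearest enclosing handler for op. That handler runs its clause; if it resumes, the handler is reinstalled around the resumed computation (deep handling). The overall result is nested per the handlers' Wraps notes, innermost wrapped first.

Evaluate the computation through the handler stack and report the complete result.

Answer: [([7, 20, 0], ()), ([7, 20, 0], ())]

Working:
ask @ H0 ⇒ 7
emit(7) @ H1 ⇒ out+=7
ask @ H0 ⇒ 7
emit(20) @ H1 ⇒ out+=20
choose[6, 6] @ H3
  branch[0] choose=6:
    H0 returns 0
    H1 returns [7, 20, 0]
    H2 returns ([7, 20, 0], ())
    H3 returns [([7, 20, 0], ())]
  branch[1] choose=6:
    H0 returns 0
    H1 returns [7, 20, 0]
    H2 returns ([7, 20, 0], ())
    H3 returns [([7, 20, 0], ())]
= [([7, 20, 0], ()), ([7, 20, 0], ())]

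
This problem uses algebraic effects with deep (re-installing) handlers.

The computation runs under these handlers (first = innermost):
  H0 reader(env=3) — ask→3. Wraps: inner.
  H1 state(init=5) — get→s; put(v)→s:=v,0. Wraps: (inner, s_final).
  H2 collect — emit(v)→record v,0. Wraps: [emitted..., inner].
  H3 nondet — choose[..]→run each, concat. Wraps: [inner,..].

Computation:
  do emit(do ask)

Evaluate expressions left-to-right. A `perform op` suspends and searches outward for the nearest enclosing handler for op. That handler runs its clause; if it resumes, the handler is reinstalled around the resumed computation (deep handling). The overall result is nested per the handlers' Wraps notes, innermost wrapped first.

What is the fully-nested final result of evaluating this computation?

Step-by-step:
ask @ H0 ⇒ 3
emit(3) @ H2 ⇒ out+=3
H0 returns 0
H1 returns (0, 5)
H2 returns [3, (0, 5)]
H3 returns [[3, (0, 5)]]
= [[3, (0, 5)]]

Answer: [[3, (0, 5)]]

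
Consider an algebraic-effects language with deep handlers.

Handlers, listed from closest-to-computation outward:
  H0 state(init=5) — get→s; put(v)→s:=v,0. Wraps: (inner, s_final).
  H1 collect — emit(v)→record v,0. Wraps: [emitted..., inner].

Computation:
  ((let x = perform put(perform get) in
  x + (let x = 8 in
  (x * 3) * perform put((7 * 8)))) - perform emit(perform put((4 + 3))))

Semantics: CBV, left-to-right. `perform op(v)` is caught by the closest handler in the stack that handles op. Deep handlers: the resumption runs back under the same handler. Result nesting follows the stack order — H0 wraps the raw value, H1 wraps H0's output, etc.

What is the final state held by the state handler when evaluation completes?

Answer: 7

Evaluation trace:
get @ H0 ⇒ 5
put(5) @ H0 ⇒ s:=5
put(56) @ H0 ⇒ s:=56
put(7) @ H0 ⇒ s:=7
emit(0) @ H1 ⇒ out+=0
H0 returns (0, 7)
H1 returns [0, (0, 7)]
= [0, (0, 7)]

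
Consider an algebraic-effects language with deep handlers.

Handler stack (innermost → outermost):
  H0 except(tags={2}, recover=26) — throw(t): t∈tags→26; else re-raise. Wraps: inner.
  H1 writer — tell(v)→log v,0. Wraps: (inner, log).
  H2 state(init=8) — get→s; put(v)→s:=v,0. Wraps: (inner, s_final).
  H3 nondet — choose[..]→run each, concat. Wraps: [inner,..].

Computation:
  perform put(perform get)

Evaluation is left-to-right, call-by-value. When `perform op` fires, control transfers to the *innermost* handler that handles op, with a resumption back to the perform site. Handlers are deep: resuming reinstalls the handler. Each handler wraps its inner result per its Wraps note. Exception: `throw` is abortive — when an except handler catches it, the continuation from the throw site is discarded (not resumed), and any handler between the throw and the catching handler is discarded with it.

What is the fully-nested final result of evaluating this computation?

Answer: [((0, ()), 8)]

Working:
get @ H2 ⇒ 8
put(8) @ H2 ⇒ s:=8
H0 returns 0
H1 returns (0, ())
H2 returns ((0, ()), 8)
H3 returns [((0, ()), 8)]
= [((0, ()), 8)]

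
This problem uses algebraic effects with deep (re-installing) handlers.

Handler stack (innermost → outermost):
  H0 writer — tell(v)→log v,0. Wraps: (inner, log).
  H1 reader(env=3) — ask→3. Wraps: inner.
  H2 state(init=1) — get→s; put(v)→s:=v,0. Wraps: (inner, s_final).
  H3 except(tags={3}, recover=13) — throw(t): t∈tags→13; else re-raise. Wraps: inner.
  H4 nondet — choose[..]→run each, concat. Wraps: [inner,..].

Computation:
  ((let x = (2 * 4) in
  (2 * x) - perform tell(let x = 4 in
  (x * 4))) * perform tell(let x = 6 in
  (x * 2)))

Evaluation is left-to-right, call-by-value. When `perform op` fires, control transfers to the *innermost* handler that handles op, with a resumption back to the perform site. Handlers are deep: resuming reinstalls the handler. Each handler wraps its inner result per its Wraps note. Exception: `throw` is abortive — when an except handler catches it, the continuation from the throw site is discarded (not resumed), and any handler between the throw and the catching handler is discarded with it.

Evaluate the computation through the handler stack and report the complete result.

Answer: [((0, (16, 12)), 1)]

Working:
tell(16) @ H0 ⇒ log+=16
tell(12) @ H0 ⇒ log+=12
H0 returns (0, (16, 12))
H1 returns (0, (16, 12))
H2 returns ((0, (16, 12)), 1)
H3 returns ((0, (16, 12)), 1)
H4 returns [((0, (16, 12)), 1)]
= [((0, (16, 12)), 1)]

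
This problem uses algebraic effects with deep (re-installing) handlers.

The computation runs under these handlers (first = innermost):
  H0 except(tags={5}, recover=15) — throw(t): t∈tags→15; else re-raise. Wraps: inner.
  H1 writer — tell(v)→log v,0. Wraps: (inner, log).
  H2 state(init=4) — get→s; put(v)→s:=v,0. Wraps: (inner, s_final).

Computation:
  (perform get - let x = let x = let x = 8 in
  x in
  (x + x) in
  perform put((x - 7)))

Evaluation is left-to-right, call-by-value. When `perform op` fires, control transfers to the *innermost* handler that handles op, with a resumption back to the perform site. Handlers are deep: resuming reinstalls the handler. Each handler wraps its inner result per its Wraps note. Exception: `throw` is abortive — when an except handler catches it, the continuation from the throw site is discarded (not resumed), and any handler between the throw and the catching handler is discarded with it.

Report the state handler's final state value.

Working:
get @ H2 ⇒ 4
put(9) @ H2 ⇒ s:=9
H0 returns 4
H1 returns (4, ())
H2 returns ((4, ()), 9)
= ((4, ()), 9)

Answer: 9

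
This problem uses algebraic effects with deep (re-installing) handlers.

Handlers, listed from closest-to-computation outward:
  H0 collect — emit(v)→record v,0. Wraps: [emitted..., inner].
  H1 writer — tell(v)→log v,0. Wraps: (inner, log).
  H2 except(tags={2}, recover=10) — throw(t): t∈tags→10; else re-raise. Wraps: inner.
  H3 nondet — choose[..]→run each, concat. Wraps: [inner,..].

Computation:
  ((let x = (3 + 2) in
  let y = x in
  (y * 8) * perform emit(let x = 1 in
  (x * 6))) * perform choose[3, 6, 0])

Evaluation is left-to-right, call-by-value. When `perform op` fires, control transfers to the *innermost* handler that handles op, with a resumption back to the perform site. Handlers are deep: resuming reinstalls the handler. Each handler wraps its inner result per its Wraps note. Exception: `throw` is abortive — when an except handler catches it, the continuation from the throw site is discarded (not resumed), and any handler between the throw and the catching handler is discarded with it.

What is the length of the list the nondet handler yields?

Working:
emit(6) @ H0 ⇒ out+=6
choose[3, 6, 0] @ H3
  branch[0] choose=3:
    H0 returns [6, 0]
    H1 returns ([6, 0], ())
    H2 returns ([6, 0], ())
    H3 returns [([6, 0], ())]
  branch[1] choose=6:
    H0 returns [6, 0]
    H1 returns ([6, 0], ())
    H2 returns ([6, 0], ())
    H3 returns [([6, 0], ())]
  branch[2] choose=0:
    H0 returns [6, 0]
    H1 returns ([6, 0], ())
    H2 returns ([6, 0], ())
    H3 returns [([6, 0], ())]
= [([6, 0], ()), ([6, 0], ()), ([6, 0], ())]

Answer: 3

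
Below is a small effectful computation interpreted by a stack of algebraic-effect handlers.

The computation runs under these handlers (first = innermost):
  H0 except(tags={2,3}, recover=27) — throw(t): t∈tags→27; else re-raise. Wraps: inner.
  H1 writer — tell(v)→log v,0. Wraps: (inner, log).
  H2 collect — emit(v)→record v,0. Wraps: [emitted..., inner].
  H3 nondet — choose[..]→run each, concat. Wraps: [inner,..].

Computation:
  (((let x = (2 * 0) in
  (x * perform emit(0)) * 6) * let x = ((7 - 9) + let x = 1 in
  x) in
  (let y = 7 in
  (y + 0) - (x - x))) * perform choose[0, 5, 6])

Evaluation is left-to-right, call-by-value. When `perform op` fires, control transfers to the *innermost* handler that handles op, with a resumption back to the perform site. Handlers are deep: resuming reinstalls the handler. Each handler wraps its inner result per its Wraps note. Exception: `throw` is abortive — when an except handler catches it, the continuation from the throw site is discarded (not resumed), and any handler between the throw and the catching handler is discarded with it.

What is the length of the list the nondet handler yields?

Step-by-step:
emit(0) @ H2 ⇒ out+=0
choose[0, 5, 6] @ H3
  branch[0] choose=0:
    H0 returns 0
    H1 returns (0, ())
    H2 returns [0, (0, ())]
    H3 returns [[0, (0, ())]]
  branch[1] choose=5:
    H0 returns 0
    H1 returns (0, ())
    H2 returns [0, (0, ())]
    H3 returns [[0, (0, ())]]
  branch[2] choose=6:
    H0 returns 0
    H1 returns (0, ())
    H2 returns [0, (0, ())]
    H3 returns [[0, (0, ())]]
= [[0, (0, ())], [0, (0, ())], [0, (0, ())]]

Answer: 3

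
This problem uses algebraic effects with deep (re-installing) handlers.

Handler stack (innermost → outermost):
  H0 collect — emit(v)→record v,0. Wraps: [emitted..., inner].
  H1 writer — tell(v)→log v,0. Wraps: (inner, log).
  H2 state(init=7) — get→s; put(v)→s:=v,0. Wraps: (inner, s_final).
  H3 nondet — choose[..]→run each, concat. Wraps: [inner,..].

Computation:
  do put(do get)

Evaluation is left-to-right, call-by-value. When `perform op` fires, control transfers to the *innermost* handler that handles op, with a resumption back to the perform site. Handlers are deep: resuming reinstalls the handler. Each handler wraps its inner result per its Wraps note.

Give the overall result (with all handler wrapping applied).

Working:
get @ H2 ⇒ 7
put(7) @ H2 ⇒ s:=7
H0 returns [0]
H1 returns ([0], ())
H2 returns (([0], ()), 7)
H3 returns [(([0], ()), 7)]
= [(([0], ()), 7)]

Answer: [(([0], ()), 7)]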